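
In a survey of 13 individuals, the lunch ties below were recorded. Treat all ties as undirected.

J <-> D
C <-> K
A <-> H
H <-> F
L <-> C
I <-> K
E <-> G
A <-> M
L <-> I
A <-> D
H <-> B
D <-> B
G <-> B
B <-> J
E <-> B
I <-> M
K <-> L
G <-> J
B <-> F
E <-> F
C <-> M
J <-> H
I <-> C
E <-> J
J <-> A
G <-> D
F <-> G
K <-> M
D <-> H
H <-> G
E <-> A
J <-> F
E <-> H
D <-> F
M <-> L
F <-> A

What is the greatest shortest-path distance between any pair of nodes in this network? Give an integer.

4

Eccentricity of each node (its greatest distance to any other): A:2, B:4, C:4, D:3, E:3, F:3, G:4, H:3, I:4, J:3, K:4, L:4, M:3.
The maximum eccentricity is 4, realized for instance by the pair C–G via C – M – A – E – G. So the diameter is 4.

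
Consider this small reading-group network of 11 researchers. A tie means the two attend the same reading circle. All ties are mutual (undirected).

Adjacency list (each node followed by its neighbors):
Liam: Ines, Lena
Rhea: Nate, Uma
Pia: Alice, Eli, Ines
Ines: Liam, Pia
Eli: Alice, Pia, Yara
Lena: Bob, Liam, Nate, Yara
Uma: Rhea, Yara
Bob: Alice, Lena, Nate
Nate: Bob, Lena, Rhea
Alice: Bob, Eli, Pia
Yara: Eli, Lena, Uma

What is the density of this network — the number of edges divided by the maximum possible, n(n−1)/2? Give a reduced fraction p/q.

There are 15 edges and 11 nodes, so the maximum possible is C(11,2) = 55.
Density = 15/55 = 3/11.

3/11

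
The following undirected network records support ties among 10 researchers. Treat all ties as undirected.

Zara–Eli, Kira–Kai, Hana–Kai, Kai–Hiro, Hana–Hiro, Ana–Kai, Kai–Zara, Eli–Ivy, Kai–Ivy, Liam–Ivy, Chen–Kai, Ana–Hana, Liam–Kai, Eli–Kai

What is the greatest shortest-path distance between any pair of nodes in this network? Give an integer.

2

Eccentricity of each node (its greatest distance to any other): Ana:2, Chen:2, Eli:2, Hana:2, Hiro:2, Ivy:2, Kai:1, Kira:2, Liam:2, Zara:2.
The maximum eccentricity is 2, realized for instance by the pair Kira–Chen via Kira – Kai – Chen. So the diameter is 2.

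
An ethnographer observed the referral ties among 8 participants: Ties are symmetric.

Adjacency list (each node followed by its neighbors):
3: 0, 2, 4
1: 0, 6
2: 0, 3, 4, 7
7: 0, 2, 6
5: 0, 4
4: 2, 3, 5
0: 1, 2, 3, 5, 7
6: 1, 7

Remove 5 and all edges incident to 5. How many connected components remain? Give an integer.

1

5's neighbors (0 and 4) remain reachable from one another through other ties, so the rest of the network stays in one piece.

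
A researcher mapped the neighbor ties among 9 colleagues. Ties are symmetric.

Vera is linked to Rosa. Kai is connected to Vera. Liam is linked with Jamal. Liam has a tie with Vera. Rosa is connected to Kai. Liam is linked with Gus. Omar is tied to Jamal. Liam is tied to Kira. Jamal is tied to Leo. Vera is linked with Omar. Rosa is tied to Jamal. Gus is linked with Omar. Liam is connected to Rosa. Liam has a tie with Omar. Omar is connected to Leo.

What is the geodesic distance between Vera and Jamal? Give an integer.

One shortest route is Vera – Omar – Jamal, which uses 2 edges, and Vera and Jamal are not directly tied, so nothing shorter exists. So d(Vera,Jamal) = 2.

2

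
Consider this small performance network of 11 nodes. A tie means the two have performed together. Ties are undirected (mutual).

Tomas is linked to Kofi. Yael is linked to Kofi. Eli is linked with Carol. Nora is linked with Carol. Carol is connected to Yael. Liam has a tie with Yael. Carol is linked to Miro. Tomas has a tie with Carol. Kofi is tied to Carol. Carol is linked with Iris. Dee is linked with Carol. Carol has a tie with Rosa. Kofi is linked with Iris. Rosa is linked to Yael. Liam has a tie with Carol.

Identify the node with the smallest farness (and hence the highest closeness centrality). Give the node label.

Carol

Farness (sum of distances to all others) for each node — Carol:10, Dee:19, Eli:19, Iris:18, Kofi:16, Liam:18, Miro:19, Nora:19, Rosa:18, Tomas:18, Yael:16.
The smallest farness is 10, for Carol, so Carol has the highest closeness.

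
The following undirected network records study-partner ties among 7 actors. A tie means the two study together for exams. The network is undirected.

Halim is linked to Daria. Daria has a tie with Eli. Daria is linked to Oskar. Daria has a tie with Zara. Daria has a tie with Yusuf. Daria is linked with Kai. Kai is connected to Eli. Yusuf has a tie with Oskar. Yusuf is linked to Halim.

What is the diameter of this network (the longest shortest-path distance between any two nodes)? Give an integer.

2

Eccentricity of each node (its greatest distance to any other): Daria:1, Eli:2, Halim:2, Kai:2, Oskar:2, Yusuf:2, Zara:2.
The maximum eccentricity is 2, realized for instance by the pair Oskar–Halim via Oskar – Daria – Halim. So the diameter is 2.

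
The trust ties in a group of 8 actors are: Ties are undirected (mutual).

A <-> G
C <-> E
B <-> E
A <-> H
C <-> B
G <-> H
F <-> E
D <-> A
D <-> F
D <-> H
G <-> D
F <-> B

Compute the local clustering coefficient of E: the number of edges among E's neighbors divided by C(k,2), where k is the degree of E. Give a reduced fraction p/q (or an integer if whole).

2/3

E's neighbors: B, C, and F (k = 3).
Possible neighbor pairs: C(3,2) = 3. Edges among them: B–C, B–F → e = 2.
Clustering(E) = 2/3.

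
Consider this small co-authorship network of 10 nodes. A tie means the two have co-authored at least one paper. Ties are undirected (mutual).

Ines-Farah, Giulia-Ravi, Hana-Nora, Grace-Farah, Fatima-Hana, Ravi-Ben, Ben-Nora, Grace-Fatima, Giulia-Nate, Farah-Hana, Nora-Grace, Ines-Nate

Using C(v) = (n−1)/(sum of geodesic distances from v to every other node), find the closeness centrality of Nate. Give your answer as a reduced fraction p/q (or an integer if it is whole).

9/23

Distances from Nate: Ben:3, Farah:2, Fatima:4, Giulia:1, Grace:3, Hana:3, Ines:1, Nora:4, Ravi:2. Sum = 23.
n = 10, so closeness = 9/23.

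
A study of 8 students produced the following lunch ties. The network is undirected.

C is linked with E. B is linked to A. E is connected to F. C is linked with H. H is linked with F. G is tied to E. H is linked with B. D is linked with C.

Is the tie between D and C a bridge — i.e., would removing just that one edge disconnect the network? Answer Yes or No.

Without the D–C edge there is no alternate route between D and C, so the network disconnects. It is a bridge.

Yes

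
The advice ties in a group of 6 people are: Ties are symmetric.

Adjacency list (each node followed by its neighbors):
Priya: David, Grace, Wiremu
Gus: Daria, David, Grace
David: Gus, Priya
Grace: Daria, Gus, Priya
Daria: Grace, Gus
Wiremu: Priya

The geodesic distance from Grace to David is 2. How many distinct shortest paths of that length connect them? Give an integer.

The shortest distance is 2. The length-2 paths are: Grace–Priya–David; Grace–Gus–David.
That gives 2 distinct shortest paths.

2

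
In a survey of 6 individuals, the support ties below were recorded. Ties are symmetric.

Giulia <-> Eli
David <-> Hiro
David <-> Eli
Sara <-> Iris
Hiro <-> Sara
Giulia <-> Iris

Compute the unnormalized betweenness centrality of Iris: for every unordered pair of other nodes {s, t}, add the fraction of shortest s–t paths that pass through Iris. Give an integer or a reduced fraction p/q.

2

Pairs whose geodesics pass through Iris — Giulia–Hiro: 1/2; Giulia–Sara: 1; Eli–Sara: 1/2.
All other pairs contribute 0.
Summing the contributions gives betweenness(Iris) = 2.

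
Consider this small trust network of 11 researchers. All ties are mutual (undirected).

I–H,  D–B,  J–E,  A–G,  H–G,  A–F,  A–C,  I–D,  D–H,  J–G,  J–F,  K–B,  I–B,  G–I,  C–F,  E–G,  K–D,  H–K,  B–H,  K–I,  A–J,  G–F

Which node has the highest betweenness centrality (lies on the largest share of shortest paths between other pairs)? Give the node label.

G

Unnormalized betweenness of each node: A:4, B:0, C:0, D:0, E:0, F:4, G:53/2, H:9, I:9, J:3/2, K:0.
G has the largest value, 53/2, making it the main broker — the node through which the most shortest paths run.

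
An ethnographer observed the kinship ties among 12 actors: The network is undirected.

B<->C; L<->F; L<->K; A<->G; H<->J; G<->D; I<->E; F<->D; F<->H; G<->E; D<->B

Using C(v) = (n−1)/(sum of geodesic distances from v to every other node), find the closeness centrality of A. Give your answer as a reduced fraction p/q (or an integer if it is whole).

Distances from A: B:3, C:4, D:2, E:2, F:3, G:1, H:4, I:3, J:5, K:5, L:4. Sum = 36.
n = 12, so closeness = 11/36.

11/36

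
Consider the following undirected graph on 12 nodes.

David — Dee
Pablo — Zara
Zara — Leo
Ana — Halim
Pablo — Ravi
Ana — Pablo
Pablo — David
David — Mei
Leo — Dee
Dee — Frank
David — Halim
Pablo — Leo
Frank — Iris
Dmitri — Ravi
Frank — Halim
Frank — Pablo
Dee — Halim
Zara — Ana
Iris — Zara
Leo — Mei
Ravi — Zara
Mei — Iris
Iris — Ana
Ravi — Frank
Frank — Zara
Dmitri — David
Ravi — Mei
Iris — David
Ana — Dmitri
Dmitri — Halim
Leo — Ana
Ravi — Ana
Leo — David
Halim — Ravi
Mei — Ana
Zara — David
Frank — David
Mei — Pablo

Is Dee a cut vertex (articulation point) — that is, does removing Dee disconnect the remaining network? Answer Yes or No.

Even without Dee, every remaining node can still reach every other (the residual graph is connected), so Dee is not a cut vertex.

No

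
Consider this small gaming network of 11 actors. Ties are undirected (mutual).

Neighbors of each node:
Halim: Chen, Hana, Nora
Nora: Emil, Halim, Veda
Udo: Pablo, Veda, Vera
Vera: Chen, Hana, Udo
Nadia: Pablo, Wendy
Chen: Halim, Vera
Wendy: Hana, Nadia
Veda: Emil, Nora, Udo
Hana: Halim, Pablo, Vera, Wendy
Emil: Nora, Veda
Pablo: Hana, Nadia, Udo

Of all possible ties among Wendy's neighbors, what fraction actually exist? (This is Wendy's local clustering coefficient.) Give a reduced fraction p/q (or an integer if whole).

0

Wendy's neighbors: Hana and Nadia (k = 2).
Possible neighbor pairs: C(2,2) = 1. Edges among them: none → e = 0.
Clustering(Wendy) = 0/1.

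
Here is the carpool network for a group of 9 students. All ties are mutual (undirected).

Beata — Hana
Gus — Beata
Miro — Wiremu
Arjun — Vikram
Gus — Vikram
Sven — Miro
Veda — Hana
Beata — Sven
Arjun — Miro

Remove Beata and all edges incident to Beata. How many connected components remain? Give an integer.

Without Beata, the remaining ties split the others into: {Arjun, Gus, Miro, Sven, Vikram, Wiremu}; {Hana, Veda}.
That's 2 separate components.

2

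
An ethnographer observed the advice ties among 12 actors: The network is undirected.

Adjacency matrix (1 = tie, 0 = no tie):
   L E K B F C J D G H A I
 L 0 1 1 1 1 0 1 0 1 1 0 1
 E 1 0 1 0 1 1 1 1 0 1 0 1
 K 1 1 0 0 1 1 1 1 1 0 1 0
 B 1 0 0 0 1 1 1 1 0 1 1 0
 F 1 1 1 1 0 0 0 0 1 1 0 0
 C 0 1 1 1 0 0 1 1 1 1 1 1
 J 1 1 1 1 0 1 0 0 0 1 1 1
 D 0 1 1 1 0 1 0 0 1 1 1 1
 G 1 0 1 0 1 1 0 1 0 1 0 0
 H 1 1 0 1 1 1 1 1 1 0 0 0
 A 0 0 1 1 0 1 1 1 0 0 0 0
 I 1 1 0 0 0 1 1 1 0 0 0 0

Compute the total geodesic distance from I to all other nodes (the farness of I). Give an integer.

Distances from I: A:2, B:2, C:1, D:1, E:1, F:2, G:2, H:2, J:1, K:2, L:1.
Sum = 2 + 2 + 1 + 1 + 1 + 2 + 2 + 2 + 1 + 2 + 1 = 17.

17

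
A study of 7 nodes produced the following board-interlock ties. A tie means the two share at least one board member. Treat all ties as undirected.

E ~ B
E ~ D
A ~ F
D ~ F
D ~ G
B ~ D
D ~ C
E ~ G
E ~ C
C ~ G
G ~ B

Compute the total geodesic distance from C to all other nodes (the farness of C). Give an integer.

10

Distances from C: A:3, B:2, D:1, E:1, F:2, G:1.
Sum = 3 + 2 + 1 + 1 + 2 + 1 = 10.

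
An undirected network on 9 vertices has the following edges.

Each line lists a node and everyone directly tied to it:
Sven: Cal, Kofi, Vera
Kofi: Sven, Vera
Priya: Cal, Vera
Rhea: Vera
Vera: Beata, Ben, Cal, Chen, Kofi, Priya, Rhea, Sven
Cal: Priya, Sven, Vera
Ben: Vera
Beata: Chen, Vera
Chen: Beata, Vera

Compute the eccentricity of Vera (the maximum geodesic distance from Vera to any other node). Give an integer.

1

Distances from Vera: Beata:1, Ben:1, Cal:1, Chen:1, Kofi:1, Priya:1, Rhea:1, Sven:1.
The largest is 1 (to Beata, Priya, Chen, Cal, Rhea, Sven, Ben, and Kofi), so the eccentricity of Vera is 1.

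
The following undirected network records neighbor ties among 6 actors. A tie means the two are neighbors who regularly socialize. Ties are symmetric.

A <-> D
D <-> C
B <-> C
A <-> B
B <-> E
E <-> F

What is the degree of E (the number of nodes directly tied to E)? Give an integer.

E is directly tied to B and F. That is 2 neighbors, so the degree of E is 2.

2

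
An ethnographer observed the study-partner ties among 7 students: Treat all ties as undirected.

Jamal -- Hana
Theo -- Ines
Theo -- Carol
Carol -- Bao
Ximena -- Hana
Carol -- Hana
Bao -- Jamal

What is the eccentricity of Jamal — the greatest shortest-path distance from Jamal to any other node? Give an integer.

4

Distances from Jamal: Bao:1, Carol:2, Hana:1, Ines:4, Theo:3, Ximena:2.
The largest is 4 (to Ines), so the eccentricity of Jamal is 4.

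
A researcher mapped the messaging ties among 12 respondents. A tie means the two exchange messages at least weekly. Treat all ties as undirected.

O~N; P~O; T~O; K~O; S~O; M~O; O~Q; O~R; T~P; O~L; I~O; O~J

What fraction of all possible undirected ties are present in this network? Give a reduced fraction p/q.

2/11

There are 12 edges and 12 nodes, so the maximum possible is C(12,2) = 66.
Density = 12/66 = 2/11.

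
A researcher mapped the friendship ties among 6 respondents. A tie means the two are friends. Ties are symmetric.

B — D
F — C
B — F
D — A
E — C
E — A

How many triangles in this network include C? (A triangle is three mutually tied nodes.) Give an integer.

C's neighbors are E and F, but none of them are tied to each other, so no triangle contains C.

0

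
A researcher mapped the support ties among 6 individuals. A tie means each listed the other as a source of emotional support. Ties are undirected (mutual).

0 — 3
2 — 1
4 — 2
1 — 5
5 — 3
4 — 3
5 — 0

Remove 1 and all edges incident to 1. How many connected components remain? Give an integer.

1

1's neighbors (2 and 5) remain reachable from one another through other ties, so the rest of the network stays in one piece.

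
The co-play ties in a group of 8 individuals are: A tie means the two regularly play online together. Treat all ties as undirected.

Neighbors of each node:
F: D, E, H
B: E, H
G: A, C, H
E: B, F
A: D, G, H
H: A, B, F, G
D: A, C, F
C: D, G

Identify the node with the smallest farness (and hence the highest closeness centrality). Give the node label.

H

Farness (sum of distances to all others) for each node — A:12, B:14, C:14, D:12, E:15, F:11, G:12, H:10.
The smallest farness is 10, for H, so H has the highest closeness.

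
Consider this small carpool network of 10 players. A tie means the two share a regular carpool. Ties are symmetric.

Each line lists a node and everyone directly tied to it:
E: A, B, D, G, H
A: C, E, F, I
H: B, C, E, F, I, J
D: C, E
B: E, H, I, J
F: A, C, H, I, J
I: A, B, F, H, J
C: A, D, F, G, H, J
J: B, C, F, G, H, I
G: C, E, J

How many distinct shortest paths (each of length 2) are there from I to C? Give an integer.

The shortest distance is 2. The length-2 paths are: I–J–C; I–H–C; I–F–C; I–A–C.
That gives 4 distinct shortest paths.

4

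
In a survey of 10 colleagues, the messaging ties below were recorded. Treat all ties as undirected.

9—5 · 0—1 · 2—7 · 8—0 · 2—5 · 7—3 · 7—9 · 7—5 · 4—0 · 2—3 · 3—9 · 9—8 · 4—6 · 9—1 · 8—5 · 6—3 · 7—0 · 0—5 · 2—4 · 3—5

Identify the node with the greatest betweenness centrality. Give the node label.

0

Unnormalized betweenness of each node: 0:20/3, 1:3/8, 2:15/8, 3:65/12, 4:17/6, 5:25/6, 6:5/8, 7:2, 8:3/8, 9:14/3.
0 has the largest value, 20/3, making it the main broker — the node through which the most shortest paths run.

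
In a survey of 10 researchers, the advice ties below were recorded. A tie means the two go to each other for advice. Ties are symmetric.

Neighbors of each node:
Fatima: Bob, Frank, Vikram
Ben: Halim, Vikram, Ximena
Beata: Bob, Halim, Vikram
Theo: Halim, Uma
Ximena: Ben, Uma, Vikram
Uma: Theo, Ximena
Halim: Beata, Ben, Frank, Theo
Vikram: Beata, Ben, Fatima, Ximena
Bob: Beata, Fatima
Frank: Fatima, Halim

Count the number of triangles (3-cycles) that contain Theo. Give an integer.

0

Theo's neighbors are Halim and Uma, but none of them are tied to each other, so no triangle contains Theo.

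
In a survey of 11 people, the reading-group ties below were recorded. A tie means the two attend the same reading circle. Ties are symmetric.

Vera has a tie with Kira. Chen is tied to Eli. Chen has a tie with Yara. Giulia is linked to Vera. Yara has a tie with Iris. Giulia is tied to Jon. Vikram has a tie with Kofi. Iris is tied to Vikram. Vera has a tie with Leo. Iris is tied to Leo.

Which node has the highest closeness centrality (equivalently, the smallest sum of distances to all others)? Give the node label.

Farness (sum of distances to all others) for each node — Chen:34, Eli:43, Giulia:33, Iris:22, Jon:42, Kira:35, Kofi:38, Leo:23, Vera:26, Vikram:29, Yara:27.
The smallest farness is 22, for Iris, so Iris has the highest closeness.

Iris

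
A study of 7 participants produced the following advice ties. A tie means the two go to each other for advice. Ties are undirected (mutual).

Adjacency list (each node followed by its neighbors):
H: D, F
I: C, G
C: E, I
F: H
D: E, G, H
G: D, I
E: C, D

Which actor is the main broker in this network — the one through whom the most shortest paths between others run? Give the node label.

Unnormalized betweenness of each node: C:1, D:9, E:3, F:0, G:3, H:5, I:1.
D has the largest value, 9, making it the main broker — the node through which the most shortest paths run.

D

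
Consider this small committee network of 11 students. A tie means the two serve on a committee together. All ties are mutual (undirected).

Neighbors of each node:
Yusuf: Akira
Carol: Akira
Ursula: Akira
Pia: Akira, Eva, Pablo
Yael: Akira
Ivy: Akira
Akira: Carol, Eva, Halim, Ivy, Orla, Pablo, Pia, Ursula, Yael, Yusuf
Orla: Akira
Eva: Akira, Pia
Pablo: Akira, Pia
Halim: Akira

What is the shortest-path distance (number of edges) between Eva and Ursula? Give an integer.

2

One shortest route is Eva – Akira – Ursula, which uses 2 edges, and Eva and Ursula are not directly tied, so nothing shorter exists. So d(Eva,Ursula) = 2.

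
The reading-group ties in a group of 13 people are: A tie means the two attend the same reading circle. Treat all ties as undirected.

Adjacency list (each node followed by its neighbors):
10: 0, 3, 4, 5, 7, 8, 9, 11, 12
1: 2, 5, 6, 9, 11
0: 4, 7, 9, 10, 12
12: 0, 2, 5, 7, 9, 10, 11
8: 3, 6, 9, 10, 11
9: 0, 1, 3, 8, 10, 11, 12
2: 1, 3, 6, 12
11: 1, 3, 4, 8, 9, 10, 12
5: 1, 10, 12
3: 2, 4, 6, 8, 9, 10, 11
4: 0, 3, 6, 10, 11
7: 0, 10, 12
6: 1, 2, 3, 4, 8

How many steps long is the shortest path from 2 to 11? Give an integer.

One shortest route is 2 – 3 – 11, which uses 2 edges, and 2 and 11 are not directly tied, so nothing shorter exists. So d(2,11) = 2.

2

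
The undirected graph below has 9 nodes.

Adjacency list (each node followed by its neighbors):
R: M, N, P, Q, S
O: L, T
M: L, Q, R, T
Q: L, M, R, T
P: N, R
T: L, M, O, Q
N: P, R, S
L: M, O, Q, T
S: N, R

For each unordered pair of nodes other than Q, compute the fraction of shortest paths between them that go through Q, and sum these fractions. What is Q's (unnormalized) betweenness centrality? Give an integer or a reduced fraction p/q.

Pairs whose geodesics pass through Q — O–N: 2/4; O–R: 2/4; O–S: 2/4; O–P: 2/4; L–N: 1/2; L–R: 1/2; L–S: 1/2; L–P: 1/2; T–N: 1/2; T–R: 1/2; T–S: 1/2; T–P: 1/2.
All other pairs contribute 0.
Summing the contributions gives betweenness(Q) = 6.

6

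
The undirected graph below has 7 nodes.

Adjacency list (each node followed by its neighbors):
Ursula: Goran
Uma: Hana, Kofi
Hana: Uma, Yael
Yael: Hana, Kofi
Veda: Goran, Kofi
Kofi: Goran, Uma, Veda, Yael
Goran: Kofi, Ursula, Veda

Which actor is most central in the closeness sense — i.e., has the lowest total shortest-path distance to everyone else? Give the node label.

Farness (sum of distances to all others) for each node — Goran:10, Hana:14, Kofi:8, Uma:11, Ursula:15, Veda:11, Yael:11.
The smallest farness is 8, for Kofi, so Kofi has the highest closeness.

Kofi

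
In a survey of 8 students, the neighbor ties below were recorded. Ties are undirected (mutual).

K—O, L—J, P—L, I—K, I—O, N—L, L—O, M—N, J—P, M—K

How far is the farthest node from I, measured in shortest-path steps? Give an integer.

Distances from I: J:3, K:1, L:2, M:2, N:3, O:1, P:3.
The largest is 3 (to J, P, and N), so the eccentricity of I is 3.

3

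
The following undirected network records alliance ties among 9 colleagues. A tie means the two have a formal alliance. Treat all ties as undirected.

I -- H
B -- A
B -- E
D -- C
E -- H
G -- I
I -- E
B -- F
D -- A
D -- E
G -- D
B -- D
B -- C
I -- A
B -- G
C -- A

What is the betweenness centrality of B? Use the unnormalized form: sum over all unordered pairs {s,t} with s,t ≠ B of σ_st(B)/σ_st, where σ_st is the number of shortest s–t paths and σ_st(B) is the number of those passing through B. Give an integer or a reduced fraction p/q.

28/3

Pairs whose geodesics pass through B — F–E: 1; F–H: 1; F–A: 1; F–G: 1; F–D: 1; F–I: 3/3; F–C: 1; E–A: 1/3; E–G: 1/3; E–C: 1/2; H–C: 1/3; A–G: 1/3; G–C: 1/2.
All other pairs contribute 0.
Summing the contributions gives betweenness(B) = 28/3.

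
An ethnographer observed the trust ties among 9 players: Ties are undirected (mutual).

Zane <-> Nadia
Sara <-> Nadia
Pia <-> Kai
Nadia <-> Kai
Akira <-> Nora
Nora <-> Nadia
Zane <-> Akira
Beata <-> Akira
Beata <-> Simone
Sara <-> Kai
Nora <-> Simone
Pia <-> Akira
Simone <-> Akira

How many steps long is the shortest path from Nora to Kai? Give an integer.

2

One shortest route is Nora – Nadia – Kai, which uses 2 edges, and Nora and Kai are not directly tied, so nothing shorter exists. So d(Nora,Kai) = 2.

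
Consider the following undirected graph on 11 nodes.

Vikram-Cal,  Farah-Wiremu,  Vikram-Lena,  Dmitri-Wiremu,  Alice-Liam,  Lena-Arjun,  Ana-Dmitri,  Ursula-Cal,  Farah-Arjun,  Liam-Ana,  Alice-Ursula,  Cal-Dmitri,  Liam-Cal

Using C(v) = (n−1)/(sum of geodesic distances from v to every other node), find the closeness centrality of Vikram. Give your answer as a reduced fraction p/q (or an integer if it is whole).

Distances from Vikram: Alice:3, Ana:3, Arjun:2, Cal:1, Dmitri:2, Farah:3, Lena:1, Liam:2, Ursula:2, Wiremu:3. Sum = 22.
n = 11, so closeness = 10/22 = 5/11.

5/11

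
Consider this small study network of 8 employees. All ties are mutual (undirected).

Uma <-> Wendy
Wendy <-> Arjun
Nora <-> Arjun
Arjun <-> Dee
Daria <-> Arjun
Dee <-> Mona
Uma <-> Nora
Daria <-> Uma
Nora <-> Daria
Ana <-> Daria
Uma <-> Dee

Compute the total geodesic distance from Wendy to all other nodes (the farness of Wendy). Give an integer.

14

Distances from Wendy: Ana:3, Arjun:1, Daria:2, Dee:2, Mona:3, Nora:2, Uma:1.
Sum = 3 + 1 + 2 + 2 + 3 + 2 + 1 = 14.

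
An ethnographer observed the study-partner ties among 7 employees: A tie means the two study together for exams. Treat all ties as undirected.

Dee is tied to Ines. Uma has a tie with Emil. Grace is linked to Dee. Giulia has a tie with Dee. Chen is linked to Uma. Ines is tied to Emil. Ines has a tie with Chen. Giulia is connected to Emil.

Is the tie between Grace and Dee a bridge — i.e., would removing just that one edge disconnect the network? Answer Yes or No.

Yes

Without the Grace–Dee edge there is no alternate route between Grace and Dee, so the network disconnects. It is a bridge.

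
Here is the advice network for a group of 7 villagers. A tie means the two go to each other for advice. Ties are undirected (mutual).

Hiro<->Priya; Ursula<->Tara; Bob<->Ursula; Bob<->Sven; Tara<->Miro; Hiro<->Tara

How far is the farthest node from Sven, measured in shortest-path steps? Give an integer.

Distances from Sven: Bob:1, Hiro:4, Miro:4, Priya:5, Tara:3, Ursula:2.
The largest is 5 (to Priya), so the eccentricity of Sven is 5.

5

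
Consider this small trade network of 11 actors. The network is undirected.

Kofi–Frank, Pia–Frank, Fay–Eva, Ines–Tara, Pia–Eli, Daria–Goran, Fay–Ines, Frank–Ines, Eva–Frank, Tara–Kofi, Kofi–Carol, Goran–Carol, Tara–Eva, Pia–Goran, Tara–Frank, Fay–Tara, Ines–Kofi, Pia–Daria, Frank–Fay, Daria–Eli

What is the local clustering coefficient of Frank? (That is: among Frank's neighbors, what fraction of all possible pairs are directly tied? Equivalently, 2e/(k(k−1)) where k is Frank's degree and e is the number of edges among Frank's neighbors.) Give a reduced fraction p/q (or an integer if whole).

7/15

Frank's neighbors: Eva, Fay, Ines, Kofi, Pia, and Tara (k = 6).
Possible neighbor pairs: C(6,2) = 15. Edges among them: Eva–Fay, Eva–Tara, Fay–Ines, Fay–Tara, Ines–Kofi, Ines–Tara, Kofi–Tara → e = 7.
Clustering(Frank) = 7/15.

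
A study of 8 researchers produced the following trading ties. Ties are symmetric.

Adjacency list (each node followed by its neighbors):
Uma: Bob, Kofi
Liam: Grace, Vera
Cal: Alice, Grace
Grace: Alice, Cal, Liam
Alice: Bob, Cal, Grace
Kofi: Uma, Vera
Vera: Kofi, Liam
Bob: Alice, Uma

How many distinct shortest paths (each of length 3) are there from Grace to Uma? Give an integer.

1

The shortest distance is 3, and the only length-3 path is Grace–Alice–Bob–Uma. So there is exactly 1 shortest path.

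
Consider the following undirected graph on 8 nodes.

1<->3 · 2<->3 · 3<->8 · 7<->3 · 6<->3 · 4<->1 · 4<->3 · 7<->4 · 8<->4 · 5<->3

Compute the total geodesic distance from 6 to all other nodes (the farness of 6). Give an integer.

13

Distances from 6: 1:2, 2:2, 3:1, 4:2, 5:2, 7:2, 8:2.
Sum = 2 + 2 + 1 + 2 + 2 + 2 + 2 = 13.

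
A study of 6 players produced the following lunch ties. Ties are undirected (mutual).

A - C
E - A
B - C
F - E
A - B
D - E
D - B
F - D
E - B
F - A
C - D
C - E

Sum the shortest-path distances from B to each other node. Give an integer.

6

Distances from B: A:1, C:1, D:1, E:1, F:2.
Sum = 1 + 1 + 1 + 1 + 2 = 6.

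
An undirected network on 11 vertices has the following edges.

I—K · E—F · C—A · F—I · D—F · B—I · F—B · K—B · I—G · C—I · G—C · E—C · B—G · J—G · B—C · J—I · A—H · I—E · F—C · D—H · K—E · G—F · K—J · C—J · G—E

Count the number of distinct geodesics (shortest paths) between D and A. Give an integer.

The shortest distance is 2, and the only length-2 path is D–H–A. So there is exactly 1 shortest path.

1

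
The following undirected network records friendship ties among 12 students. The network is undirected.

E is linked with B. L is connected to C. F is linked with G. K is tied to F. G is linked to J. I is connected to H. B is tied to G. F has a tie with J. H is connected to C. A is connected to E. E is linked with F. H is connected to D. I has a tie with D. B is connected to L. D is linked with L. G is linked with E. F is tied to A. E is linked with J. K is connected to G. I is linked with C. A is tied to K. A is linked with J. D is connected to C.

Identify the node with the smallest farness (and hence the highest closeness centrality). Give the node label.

B

Farness (sum of distances to all others) for each node — A:29, B:21, C:28, D:28, E:23, F:28, G:23, H:36, I:36, J:29, K:30, L:23.
The smallest farness is 21, for B, so B has the highest closeness.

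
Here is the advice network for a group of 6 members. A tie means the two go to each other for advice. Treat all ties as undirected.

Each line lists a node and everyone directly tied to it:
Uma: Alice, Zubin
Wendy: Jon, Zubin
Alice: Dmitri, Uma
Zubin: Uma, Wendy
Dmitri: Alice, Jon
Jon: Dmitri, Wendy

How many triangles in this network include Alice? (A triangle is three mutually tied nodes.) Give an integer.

Alice's neighbors are Dmitri and Uma, but none of them are tied to each other, so no triangle contains Alice.

0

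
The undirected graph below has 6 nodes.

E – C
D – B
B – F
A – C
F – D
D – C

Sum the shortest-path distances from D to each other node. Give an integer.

Distances from D: A:2, B:1, C:1, E:2, F:1.
Sum = 2 + 1 + 1 + 2 + 1 = 7.

7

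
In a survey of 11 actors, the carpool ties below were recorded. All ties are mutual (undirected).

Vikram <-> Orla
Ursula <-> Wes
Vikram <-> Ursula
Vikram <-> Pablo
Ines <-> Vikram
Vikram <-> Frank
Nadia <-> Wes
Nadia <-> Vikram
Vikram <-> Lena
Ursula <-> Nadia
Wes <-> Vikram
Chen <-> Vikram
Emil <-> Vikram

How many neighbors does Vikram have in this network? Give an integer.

Vikram is directly tied to Chen, Emil, Frank, Ines, Lena, Nadia, Orla, Pablo, Ursula, and Wes. That is 10 neighbors, so the degree of Vikram is 10.

10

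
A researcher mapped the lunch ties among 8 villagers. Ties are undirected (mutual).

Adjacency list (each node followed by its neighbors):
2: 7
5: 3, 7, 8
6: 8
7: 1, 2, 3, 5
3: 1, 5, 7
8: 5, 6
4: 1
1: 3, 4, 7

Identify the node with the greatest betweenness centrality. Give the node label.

Unnormalized betweenness of each node: 1:6, 2:0, 3:3, 4:0, 5:10, 6:0, 7:9, 8:6.
5 has the largest value, 10, making it the main broker — the node through which the most shortest paths run.

5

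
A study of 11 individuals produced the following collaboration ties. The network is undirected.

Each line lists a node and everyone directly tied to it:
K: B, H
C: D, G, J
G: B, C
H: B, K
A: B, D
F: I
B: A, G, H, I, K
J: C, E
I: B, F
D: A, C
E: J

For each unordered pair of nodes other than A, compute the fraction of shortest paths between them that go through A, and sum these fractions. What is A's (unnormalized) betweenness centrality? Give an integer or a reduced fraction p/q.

5

Pairs whose geodesics pass through A — I–D: 1; B–D: 1; D–F: 1; D–K: 1; D–H: 1.
All other pairs contribute 0.
Summing the contributions gives betweenness(A) = 5.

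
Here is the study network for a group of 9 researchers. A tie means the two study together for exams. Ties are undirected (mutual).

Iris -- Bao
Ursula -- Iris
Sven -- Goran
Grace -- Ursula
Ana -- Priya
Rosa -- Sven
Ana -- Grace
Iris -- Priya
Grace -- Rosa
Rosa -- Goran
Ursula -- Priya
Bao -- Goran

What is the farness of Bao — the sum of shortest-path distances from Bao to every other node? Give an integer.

Distances from Bao: Ana:3, Goran:1, Grace:3, Iris:1, Priya:2, Rosa:2, Sven:2, Ursula:2.
Sum = 3 + 1 + 3 + 1 + 2 + 2 + 2 + 2 = 16.

16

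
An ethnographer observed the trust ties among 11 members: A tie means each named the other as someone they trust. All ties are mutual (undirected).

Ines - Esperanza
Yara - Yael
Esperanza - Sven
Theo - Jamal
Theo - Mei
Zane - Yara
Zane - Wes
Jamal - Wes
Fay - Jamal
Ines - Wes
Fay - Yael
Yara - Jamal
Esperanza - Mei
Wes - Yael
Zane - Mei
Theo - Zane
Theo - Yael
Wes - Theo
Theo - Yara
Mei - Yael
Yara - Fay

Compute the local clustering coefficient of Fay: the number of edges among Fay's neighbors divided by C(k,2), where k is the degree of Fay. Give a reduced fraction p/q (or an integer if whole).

Fay's neighbors: Jamal, Yael, and Yara (k = 3).
Possible neighbor pairs: C(3,2) = 3. Edges among them: Jamal–Yara, Yael–Yara → e = 2.
Clustering(Fay) = 2/3.

2/3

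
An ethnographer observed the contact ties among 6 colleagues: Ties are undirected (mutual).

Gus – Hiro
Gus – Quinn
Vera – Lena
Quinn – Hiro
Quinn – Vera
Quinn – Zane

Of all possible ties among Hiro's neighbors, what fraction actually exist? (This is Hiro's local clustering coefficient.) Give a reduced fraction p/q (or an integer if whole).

1

Hiro's neighbors: Gus and Quinn (k = 2).
Possible neighbor pairs: C(2,2) = 1. Edges among them: Gus–Quinn → e = 1.
Clustering(Hiro) = 1/1.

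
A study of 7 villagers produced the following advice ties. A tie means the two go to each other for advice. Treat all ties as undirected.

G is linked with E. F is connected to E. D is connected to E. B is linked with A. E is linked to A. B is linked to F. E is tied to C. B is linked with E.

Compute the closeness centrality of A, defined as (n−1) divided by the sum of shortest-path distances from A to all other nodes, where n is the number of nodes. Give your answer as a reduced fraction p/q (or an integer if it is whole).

Distances from A: B:1, C:2, D:2, E:1, F:2, G:2. Sum = 10.
n = 7, so closeness = 6/10 = 3/5.

3/5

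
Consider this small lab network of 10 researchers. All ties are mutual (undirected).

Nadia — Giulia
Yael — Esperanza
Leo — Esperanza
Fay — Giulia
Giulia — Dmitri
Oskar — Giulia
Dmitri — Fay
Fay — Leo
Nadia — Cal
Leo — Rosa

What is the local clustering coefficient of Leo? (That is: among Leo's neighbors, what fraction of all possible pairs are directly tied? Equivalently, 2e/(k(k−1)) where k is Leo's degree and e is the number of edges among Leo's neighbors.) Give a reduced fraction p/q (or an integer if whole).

Leo's neighbors: Esperanza, Fay, and Rosa (k = 3).
Possible neighbor pairs: C(3,2) = 3. Edges among them: none → e = 0.
Clustering(Leo) = 0/3 = 0.

0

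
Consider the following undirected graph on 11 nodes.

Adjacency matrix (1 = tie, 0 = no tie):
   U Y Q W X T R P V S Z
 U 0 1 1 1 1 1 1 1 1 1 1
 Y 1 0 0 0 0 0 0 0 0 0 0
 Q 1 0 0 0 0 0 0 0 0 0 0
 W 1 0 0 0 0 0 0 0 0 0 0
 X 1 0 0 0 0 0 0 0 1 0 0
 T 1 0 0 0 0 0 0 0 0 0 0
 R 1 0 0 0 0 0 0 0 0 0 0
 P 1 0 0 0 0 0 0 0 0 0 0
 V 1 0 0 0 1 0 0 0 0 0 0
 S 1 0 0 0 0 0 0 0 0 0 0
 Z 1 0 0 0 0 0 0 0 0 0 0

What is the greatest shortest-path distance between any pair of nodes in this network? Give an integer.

Eccentricity of each node (its greatest distance to any other): P:2, Q:2, R:2, S:2, T:2, U:1, V:2, W:2, X:2, Y:2, Z:2.
The maximum eccentricity is 2, realized for instance by the pair Y–Q via Y – U – Q. So the diameter is 2.

2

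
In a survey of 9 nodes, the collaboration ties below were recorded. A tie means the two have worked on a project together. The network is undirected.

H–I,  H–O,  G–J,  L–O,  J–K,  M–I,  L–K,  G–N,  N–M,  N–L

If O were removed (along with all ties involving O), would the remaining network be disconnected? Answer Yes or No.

No

Even without O, every remaining node can still reach every other (the residual graph is connected), so O is not a cut vertex.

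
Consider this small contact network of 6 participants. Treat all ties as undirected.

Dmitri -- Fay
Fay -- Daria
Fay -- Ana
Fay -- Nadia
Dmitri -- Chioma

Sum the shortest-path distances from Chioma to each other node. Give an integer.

12

Distances from Chioma: Ana:3, Daria:3, Dmitri:1, Fay:2, Nadia:3.
Sum = 3 + 3 + 1 + 2 + 3 = 12.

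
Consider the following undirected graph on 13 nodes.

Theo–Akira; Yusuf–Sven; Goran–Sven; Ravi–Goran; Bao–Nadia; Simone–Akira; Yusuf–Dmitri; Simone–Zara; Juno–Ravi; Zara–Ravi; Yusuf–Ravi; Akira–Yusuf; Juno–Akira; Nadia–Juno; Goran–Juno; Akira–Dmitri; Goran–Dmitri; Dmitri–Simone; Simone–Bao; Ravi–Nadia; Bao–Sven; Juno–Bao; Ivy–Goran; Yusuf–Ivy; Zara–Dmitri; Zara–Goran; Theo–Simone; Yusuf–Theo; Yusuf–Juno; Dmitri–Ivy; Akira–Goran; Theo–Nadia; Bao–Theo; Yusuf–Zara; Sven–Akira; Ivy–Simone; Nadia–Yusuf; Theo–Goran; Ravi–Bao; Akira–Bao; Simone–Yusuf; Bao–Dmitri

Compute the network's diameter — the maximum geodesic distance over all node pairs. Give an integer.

2

Eccentricity of each node (its greatest distance to any other): Akira:2, Bao:2, Dmitri:2, Goran:2, Ivy:2, Juno:2, Nadia:2, Ravi:2, Simone:2, Sven:2, Theo:2, Yusuf:2, Zara:2.
The maximum eccentricity is 2, realized for instance by the pair Ivy–Sven via Ivy – Yusuf – Sven. So the diameter is 2.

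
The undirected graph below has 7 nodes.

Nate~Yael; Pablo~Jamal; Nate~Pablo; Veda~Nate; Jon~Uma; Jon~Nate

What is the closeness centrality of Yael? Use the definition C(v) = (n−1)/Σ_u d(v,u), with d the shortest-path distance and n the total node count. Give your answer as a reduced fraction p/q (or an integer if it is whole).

Distances from Yael: Jamal:3, Jon:2, Nate:1, Pablo:2, Uma:3, Veda:2. Sum = 13.
n = 7, so closeness = 6/13.

6/13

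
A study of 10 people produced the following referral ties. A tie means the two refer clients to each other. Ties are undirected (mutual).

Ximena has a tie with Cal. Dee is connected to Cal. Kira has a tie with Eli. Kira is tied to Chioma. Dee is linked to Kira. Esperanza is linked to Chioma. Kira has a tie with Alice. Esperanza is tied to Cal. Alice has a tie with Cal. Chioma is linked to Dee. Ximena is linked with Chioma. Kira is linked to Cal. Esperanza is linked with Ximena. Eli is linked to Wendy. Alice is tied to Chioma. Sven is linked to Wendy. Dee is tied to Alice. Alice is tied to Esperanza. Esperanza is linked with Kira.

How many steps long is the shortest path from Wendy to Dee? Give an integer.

3

One shortest route is Wendy – Eli – Kira – Dee, which uses 3 edges, and at distance 2 from Wendy we only reach {Kira}, which does not include Dee. So d(Wendy,Dee) = 3.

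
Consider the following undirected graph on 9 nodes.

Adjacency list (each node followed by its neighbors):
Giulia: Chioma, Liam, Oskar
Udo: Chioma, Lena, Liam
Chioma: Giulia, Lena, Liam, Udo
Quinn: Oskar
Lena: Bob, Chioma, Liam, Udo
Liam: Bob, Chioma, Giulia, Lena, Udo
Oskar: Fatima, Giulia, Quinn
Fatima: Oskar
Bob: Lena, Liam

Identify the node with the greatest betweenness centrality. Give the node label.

Unnormalized betweenness of each node: Bob:0, Chioma:4, Fatima:0, Giulia:15, Lena:1, Liam:9, Oskar:13, Quinn:0, Udo:0.
Giulia has the largest value, 15, making it the main broker — the node through which the most shortest paths run.

Giulia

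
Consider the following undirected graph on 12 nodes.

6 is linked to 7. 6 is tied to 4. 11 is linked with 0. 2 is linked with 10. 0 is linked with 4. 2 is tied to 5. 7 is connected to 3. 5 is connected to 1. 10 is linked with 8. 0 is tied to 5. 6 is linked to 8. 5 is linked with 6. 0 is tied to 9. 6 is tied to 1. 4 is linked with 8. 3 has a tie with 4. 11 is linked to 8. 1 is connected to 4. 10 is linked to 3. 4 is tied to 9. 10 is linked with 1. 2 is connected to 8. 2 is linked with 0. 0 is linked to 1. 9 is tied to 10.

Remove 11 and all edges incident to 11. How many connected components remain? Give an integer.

11's neighbors (0 and 8) remain reachable from one another through other ties, so the rest of the network stays in one piece.

1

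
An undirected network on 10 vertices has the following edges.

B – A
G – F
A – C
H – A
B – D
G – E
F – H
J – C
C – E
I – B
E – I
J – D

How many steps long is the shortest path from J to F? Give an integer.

One shortest route is J – C – E – G – F, which uses 4 edges, and at distance 3 from J we only reach {G, H, I}, which does not include F. So d(J,F) = 4.

4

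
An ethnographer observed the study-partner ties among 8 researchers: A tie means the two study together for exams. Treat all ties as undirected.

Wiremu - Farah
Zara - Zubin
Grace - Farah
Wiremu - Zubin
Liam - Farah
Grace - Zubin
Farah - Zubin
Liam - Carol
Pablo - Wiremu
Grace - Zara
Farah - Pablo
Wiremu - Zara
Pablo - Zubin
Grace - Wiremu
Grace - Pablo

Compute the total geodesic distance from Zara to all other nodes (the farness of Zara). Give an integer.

14

Distances from Zara: Carol:4, Farah:2, Grace:1, Liam:3, Pablo:2, Wiremu:1, Zubin:1.
Sum = 4 + 2 + 1 + 3 + 2 + 1 + 1 = 14.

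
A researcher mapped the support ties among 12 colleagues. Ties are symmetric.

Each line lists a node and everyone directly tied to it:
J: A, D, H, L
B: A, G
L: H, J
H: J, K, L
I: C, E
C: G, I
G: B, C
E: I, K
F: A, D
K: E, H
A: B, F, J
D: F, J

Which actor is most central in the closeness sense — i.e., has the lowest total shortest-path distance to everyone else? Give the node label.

Farness (sum of distances to all others) for each node — A:25, B:28, C:34, D:32, E:32, F:33, G:31, H:26, I:34, J:24, K:29, L:30.
The smallest farness is 24, for J, so J has the highest closeness.

J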